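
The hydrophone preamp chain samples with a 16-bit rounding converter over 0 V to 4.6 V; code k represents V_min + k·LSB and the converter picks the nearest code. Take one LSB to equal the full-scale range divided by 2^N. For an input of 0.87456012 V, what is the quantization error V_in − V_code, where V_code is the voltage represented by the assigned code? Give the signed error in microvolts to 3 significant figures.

−12.6 µV

Range is 4.6 V. LSB = 4.6 V / 2^16 ≈ 70.19 µV.
(0.87456012 − (0)) / LSB = 0.87456012 × 65536/4.6 = 12459.8200. Nearest integer: k = 12460.
V_code = V_min + k × range/2^16 = 0 + 12460 × 4.6/65536 = 0.87457275391 V.
Error = V_in − V_code = 0.87456012 − (0.87457275391) = −12.6 µV.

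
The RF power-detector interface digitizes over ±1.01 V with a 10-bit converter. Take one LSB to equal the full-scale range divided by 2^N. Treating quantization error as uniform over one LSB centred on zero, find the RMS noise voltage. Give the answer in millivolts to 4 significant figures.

0.5695 mV

Span: 1.01 V − (-1.01 V) = 2.02 V.
One LSB is 2.02 V / 1024 = 1.97266 mV.
RMS of a uniform error over width LSB is LSB/√12 = 0.5695 mV.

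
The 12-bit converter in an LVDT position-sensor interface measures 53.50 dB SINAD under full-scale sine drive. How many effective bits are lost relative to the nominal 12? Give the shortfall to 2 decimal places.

ENOB = (SINAD − 1.76)/6.02 = (53.50 − 1.76)/6.02 = 8.5947 bits.
Lost resolution: 12 − 8.5947 = 3.4053 bits.

3.41 bits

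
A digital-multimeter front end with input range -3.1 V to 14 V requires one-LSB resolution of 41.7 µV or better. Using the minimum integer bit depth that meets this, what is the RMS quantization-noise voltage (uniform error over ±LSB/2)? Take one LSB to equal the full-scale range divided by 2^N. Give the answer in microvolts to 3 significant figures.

9.42 µV

Range = 14 − (-3.1) = 17.1 V.
Required number of levels: 17.1/41.7 µV = 410070; smallest N with 2^N ≥ that is 19.
One LSB is 17.1 V / 524288 = 32.616 µV.
σ_q = LSB/√12 = 32.616 µV/3.4641 = 9.42 µV.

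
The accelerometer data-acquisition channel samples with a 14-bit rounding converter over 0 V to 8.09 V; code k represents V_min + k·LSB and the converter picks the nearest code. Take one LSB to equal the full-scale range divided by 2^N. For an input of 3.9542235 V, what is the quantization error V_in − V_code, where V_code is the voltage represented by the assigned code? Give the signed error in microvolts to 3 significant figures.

Span = 8.09 V. LSB = 8.09 V / 2^14 ≈ 493.8 µV.
Position in LSBs: (3.9542235 − (0)) × 16384/8.09 = 8008.1580; rounding gives k = 8008.
Reconstructed level: 0 + 8008 × 8.09/16384 V = 3.9541455078 V.
e = 3.9542235 − (3.9541455078) = +78.0 µV.

+78.0 µV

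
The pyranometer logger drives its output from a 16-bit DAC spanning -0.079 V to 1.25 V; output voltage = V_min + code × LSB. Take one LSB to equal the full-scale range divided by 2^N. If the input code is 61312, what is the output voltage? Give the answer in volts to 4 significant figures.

Full-scale range = 1.25 V − (-0.079 V) = 1.329 V. LSB = 1.329 V / 2^16.
Output = V_min + (61312/65536) × range = -0.079 + 0.935547 × 1.329 V
      = -0.079 + 1.24334 = 1.16434 V.

1.164 V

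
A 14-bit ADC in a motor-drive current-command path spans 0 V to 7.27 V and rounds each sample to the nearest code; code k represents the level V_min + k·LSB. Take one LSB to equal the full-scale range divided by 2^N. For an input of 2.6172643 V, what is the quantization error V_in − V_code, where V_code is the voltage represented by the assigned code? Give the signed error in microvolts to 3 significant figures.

Range is 7.27 V. LSB = 7.27 V / 2^14 ≈ 443.7 µV.
(V_in − V_min)/LSB = (2.6172643 − (0)) × 16384/7.27 = 5898.3849 → nearest code k = 5898.
V_code = 0 + (5898/16384) × 7.27 = 2.6170935059 V.
e = 2.6172643 − (2.6170935059) = +171 µV.

+171 µV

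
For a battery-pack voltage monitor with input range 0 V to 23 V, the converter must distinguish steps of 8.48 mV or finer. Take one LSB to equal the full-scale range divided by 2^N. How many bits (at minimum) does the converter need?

Range is 23 V.
23 V / 8.48 mV = 2712. Since 2^11 = 2048 and 2^12 = 4096, N = 12.

12 bits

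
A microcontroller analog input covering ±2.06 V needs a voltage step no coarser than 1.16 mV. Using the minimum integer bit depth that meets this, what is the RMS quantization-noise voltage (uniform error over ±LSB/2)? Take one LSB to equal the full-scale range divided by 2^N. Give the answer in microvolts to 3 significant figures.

The full-scale span is 2.06 − (-2.06) = 4.12 V.
Levels needed ≥ 4.12/1.16 mV = 3552. 2^12 = 4096 suffices, so N_min = 12.
LSB = 4.12 V ÷ 2^12 = 4.12/4096 V = 1.0059 mV.
RMS noise = LSB/√12 = 290 µV.

290 µV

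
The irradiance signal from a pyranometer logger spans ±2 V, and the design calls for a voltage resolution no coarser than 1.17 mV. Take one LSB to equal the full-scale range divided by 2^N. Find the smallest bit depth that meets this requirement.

Span: 2 V − (-2 V) = 4 V.
Levels needed ≥ 4/1.17 mV = 3419. 2^12 = 4096 suffices, so N_min = 12.

12 bits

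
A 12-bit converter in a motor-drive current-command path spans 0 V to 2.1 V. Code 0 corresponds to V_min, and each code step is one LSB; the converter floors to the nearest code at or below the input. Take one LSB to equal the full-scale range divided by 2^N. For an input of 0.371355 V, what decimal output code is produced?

724

Span = 2.1 V. LSB = 2.1 V / 2^12 ≈ 0.5127 mV.
V_in − V_min = 0.371355 − (0) = 0.371355 V.
Divide by LSB: 0.371355 × 4096/2.1 = 724.3191.
Truncating gives code 724.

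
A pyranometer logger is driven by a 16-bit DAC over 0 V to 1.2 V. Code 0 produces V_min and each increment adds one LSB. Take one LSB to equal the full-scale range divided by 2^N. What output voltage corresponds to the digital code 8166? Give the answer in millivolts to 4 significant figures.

149.5 mV

V_FS = 1.2 V. LSB = 1.2 V / 2^16.
V_out = V_min + code × LSB = 0 V + 8166 × 1.2 V / 65536
      = 0 + 0.149524 = 0.149524 V.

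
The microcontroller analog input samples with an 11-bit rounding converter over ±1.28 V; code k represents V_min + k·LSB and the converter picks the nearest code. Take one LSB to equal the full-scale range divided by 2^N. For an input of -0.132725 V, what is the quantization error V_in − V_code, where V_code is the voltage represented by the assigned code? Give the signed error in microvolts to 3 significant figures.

The full-scale span is 1.28 − (-1.28) = 2.56 V. LSB = 2.56 V / 2^11 ≈ 1.250 mV.
(-0.132725 − (-1.28)) / LSB = 1.147275 × 2048/2.56 = 917.8200. Nearest integer: k = 918.
Reconstructed level: -1.28 + 918 × 2.56/2048 V = -0.1325000000 V.
V_in − V_code = -0.132725 − (-0.1325000000) = −225 µV.

−225 µV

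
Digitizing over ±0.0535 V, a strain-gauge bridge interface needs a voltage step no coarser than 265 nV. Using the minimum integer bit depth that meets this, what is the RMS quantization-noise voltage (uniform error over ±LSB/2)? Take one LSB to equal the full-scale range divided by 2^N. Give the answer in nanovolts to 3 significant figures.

Span: 0.0535 V − (-0.0535 V) = 0.107 V.
0.107 V / 265 nV = 403800. Since 2^18 = 262144 and 2^19 = 524288, N = 19.
Step size = 0.107/524288 V = 204.09 nV.
V_rms = LSB/√12 = 58.9 nV.

58.9 nV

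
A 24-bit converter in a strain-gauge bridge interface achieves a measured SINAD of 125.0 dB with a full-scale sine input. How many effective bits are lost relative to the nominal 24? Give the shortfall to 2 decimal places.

N_eff = (125.0 − 1.76)/6.02 = 20.4718 bits.
Lost resolution: 24 − 20.4718 = 3.5282 bits.

3.53 bits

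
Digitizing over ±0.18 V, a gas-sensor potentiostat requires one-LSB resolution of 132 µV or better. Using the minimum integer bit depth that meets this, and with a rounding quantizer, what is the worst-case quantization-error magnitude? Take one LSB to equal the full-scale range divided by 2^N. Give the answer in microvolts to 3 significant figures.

43.9 µV

Full-scale range = 0.18 V − (-0.18 V) = 0.36 V.
Need 2^N ≥ 0.36 V / 132 µV = 2727 → N_min = 12.
Step size = 0.36/4096 V = 87.891 µV.
Max error for round-to-nearest is LSB/2 = 43.9 µV.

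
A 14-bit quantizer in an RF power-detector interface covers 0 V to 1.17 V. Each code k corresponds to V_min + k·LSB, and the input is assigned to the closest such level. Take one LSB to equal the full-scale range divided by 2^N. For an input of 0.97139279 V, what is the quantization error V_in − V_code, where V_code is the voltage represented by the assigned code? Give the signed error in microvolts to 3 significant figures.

V_FS = 1.17 V. LSB = 1.17 V / 2^14 ≈ 71.41 µV.
(0.97139279 − (0)) / LSB = 0.97139279 × 16384/1.17 = 13602.8201. Nearest integer: k = 13603.
V_code = V_min + k × range/2^14 = 0 + 13603 × 1.17/16384 = 0.97140563965 V.
e = 0.97139279 − (0.97140563965) = −12.8 µV.

−12.8 µV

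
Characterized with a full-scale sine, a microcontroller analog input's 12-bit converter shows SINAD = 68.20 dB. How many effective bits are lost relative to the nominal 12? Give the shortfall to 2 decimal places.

ENOB = (SINAD − 1.76)/6.02 = (68.20 − 1.76)/6.02 = 11.0365 bits.
12 − 11.0365 = 0.96 bits below nominal.

0.96 bits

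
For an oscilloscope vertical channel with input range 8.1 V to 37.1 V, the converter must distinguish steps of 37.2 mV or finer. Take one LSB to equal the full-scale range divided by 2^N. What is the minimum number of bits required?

10 bits

Full-scale range = 37.1 V − (8.1 V) = 29 V.
Levels needed ≥ 29/37.2 mV = 779.6. 2^10 = 1024 suffices, so N_min = 10.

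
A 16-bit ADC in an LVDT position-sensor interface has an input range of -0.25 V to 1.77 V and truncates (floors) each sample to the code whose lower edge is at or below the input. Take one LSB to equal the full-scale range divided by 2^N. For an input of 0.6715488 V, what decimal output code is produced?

Span: 1.77 V − (-0.25 V) = 2.02 V. LSB = 2.02 V / 2^16 ≈ 30.82 µV.
code = ⌊(V_in − V_min)/LSB⌋ = ⌊(V_in − V_min) × 2^16 / range⌋
     = ⌊(0.6715488 − (-0.25)) × 65536 / 2.02⌋ = ⌊0.9215488 × 65536/2.02⌋
     = ⌊29898.328⌋ = 29898.

29898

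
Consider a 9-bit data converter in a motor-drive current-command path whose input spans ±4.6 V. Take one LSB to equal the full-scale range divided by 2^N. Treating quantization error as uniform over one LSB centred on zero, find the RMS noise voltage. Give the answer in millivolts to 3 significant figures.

5.19 mV

Range = 4.6 − (-4.6) = 9.2 V.
One LSB is 9.2 V / 512 = 17.969 mV.
RMS of a uniform error over width LSB is LSB/√12 = 5.19 mV.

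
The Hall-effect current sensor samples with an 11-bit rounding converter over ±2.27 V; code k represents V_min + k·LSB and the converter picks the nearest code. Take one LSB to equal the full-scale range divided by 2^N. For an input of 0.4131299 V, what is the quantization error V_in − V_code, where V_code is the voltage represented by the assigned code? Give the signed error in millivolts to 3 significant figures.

+0.806 mV

Span: 2.27 V − (-2.27 V) = 4.54 V. LSB = 4.54 V / 2^11 ≈ 2.217 mV.
(0.4131299 − (-2.27)) / LSB = 2.6831299 × 2048/4.54 = 1210.3634. Nearest integer: k = 1210.
V_code = -2.27 + (1210/2048) × 4.54 = 0.4123242188 V.
e = 0.4131299 − (0.4123242188) = +0.806 mV.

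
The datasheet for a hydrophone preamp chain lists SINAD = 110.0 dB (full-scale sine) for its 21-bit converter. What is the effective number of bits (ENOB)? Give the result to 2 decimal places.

ENOB = (110.0 − 1.76)/6.02 = 17.9801 bits.

17.98 bits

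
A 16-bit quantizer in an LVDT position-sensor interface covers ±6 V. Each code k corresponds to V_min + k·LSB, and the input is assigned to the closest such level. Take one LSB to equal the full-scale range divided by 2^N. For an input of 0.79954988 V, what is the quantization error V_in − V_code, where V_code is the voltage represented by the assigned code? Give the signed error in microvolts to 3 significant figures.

−71.7 µV

The full-scale span is 6 − (-6) = 12 V. LSB = 12 V / 2^16 ≈ 183.1 µV.
(V_in − V_min)/LSB = (0.79954988 − (-6)) × 65536/12 = 37134.6084 → nearest code k = 37135.
V_code = -6 + (37135/65536) × 12 = 0.79962158203 V.
Error = V_in − V_code = 0.79954988 − (0.79962158203) = −71.7 µV.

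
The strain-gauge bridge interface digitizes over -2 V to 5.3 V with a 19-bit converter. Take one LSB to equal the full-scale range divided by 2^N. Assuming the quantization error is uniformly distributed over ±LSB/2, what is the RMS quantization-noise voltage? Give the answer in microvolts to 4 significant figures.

Range = 5.3 − (-2) = 7.3 V.
One LSB is 7.3 V / 524288 = 13.9236 µV.
For a uniform distribution on [−LSB/2, +LSB/2], V_rms = LSB/√12 = 13.9236 µV/3.4641 = 4.019 µV.

4.019 µV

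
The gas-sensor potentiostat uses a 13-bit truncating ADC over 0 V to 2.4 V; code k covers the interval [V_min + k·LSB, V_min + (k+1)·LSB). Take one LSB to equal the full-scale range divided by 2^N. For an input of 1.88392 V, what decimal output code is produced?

Range is 2.4 V. LSB = 2.4 V / 2^13 ≈ 293.0 µV.
V_in − V_min = 1.88392 − (0) = 1.88392 V.
Divide by LSB: 1.88392 × 8192/2.4 = 6430.4469.
Truncating gives code 6430.

6430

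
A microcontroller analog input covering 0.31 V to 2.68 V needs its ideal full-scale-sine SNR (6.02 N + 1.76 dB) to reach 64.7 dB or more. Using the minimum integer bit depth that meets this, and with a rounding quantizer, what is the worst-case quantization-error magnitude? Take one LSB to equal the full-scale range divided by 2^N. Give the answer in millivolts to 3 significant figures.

0.579 mV

Range = 2.68 − (0.31) = 2.37 V.
6.02 N + 1.76 ≥ 64.7 gives N ≥ 10.455, so the minimum integer is 11.
Step size = 2.37/2048 V = 1.1572 mV.
Max error for round-to-nearest is LSB/2 = 0.579 mV.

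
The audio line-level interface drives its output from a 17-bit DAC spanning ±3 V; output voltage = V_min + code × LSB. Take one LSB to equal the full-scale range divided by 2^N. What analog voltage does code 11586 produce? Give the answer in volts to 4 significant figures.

Range = 3 − (-3) = 6 V. LSB = 6 V / 2^17.
V_out = -3 + 11586 × (6/131072) V
      = -3 V + 0.530365 V = -2.46964 V.

-2.470 V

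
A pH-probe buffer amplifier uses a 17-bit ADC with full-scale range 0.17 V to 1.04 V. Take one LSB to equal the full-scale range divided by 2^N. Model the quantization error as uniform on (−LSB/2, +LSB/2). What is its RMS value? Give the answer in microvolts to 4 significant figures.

The full-scale span is 1.04 − (0.17) = 0.87 V.
LSB = 0.87 V ÷ 2^17 = 0.87/131072 V = 6.63757 µV.
V_rms = LSB/√12 = 6.63757 µV / √12 = 1.916 µV.

1.916 µV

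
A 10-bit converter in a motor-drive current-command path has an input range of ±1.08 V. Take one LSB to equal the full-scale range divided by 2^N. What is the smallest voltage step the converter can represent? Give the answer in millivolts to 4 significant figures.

The full-scale span is 1.08 − (-1.08) = 2.16 V.
2^10 = 1024 levels.
One LSB is 2.16 V / 1024 = 2.109 mV.

2.109 mV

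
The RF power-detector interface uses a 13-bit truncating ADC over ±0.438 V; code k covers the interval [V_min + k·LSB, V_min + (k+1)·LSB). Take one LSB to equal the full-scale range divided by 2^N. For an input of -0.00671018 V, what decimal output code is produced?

Range = 0.438 − (-0.438) = 0.876 V. LSB = 0.876 V / 2^13 ≈ 106.9 µV.
code = ⌊(V_in − V_min)/LSB⌋ = ⌊(V_in − V_min) × 2^13 / range⌋
     = ⌊(-0.00671018 − (-0.438)) × 8192 / 0.876⌋ = ⌊0.43128982 × 8192/0.876⌋
     = ⌊4033.249⌋ = 4033.

4033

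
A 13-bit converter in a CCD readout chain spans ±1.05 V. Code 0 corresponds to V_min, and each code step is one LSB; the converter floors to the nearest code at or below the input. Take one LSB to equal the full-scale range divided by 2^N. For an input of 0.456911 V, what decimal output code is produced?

Span: 1.05 V − (-1.05 V) = 2.1 V. LSB = 2.1 V / 2^13 ≈ 256.3 µV.
V_in − V_min = 0.456911 − (-1.05) = 1.506911 V.
Divide by LSB: 1.506911 × 8192/2.1 = 5878.3881.
Truncating gives code 5878.

5878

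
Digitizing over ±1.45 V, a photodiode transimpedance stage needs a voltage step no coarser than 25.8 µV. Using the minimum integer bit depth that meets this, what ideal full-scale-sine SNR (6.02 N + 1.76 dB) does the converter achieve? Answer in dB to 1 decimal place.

Range = 1.45 − (-1.45) = 2.9 V.
Required number of levels: 2.9/25.8 µV = 112400; smallest N with 2^N ≥ that is 17.
Ideal SNR at N = 17: 6.02·17 + 1.76 = 104.1 dB.

104.1 dB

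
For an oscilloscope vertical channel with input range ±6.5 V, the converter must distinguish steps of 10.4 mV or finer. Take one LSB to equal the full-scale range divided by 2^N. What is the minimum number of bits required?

The full-scale span is 6.5 − (-6.5) = 13 V.
Need 2^N ≥ 13 V / 10.4 mV = 1250 → N_min = 11.

11 bits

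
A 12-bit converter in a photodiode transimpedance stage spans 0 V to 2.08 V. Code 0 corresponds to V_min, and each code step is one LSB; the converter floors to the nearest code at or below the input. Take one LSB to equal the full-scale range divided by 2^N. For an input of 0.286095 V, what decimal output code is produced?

563

Span = 2.08 V. LSB = 2.08 V / 2^12 ≈ 0.5078 mV.
code = ⌊(V_in − V_min)/LSB⌋ = ⌊(V_in − V_min) × 2^12 / range⌋
     = ⌊(0.286095 − (0)) × 4096 / 2.08⌋ = ⌊0.286095 × 4096/2.08⌋
     = ⌊563.387⌋ = 563.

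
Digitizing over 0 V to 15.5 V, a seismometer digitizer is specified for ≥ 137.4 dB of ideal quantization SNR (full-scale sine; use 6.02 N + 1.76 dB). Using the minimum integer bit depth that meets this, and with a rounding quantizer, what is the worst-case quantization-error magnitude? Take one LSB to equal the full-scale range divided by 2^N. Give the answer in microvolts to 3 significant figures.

Range is 15.5 V.
Solving 6.02 N ≥ 137.4 − 1.76: N ≥ 22.532. Round up → N = 23.
One LSB is 15.5 V / 8388608 = 1.8477 µV.
|e|_max = LSB/2 = 0.924 µV.

0.924 µV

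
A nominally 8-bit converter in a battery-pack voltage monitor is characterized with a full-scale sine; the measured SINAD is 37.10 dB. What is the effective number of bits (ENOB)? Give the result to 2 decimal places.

5.87 bits

Inverting SNR = 6.02 N + 1.76: N_eff = (37.10 − 1.76)/6.02 = 5.8704.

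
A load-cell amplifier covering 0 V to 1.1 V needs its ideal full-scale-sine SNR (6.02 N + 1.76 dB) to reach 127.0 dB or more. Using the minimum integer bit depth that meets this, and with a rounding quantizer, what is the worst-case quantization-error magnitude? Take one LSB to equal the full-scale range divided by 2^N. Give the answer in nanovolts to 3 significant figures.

Range is 1.1 V.
Required N = ⌈(127.0 − 1.76)/6.02⌉ = ⌈20.804⌉ = 21.
Step size = 1.1/2097152 V = 0.52452 µV.
Half an LSB is 262 nV.

262 nV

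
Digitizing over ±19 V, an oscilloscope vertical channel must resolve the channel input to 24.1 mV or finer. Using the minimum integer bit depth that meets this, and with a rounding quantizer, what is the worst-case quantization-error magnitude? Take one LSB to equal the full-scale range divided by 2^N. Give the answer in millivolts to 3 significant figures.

9.28 mV

The full-scale span is 19 − (-19) = 38 V.
Levels needed ≥ 38/24.1 mV = 1577. 2^11 = 2048 suffices, so N_min = 11.
LSB = 38 V ÷ 2^11 = 38/2048 V = 18.555 mV.
Max error for round-to-nearest is LSB/2 = 9.28 mV.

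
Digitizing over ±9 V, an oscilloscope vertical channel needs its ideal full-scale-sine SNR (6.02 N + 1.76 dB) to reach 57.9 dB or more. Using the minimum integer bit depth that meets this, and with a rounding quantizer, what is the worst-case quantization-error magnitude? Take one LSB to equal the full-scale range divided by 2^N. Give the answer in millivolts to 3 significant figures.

8.79 mV

Span: 9 V − (-9 V) = 18 V.
Required N = ⌈(57.9 − 1.76)/6.02⌉ = ⌈9.326⌉ = 10.
LSB = 18 V ÷ 2^10 = 18/1024 V = 17.578 mV.
Half an LSB is 8.79 mV.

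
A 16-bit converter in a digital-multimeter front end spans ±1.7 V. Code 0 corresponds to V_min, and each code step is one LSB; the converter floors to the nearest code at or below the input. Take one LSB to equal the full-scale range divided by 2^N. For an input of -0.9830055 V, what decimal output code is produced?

Full-scale range = 1.7 V − (-1.7 V) = 3.4 V. LSB = 3.4 V / 2^16 ≈ 51.88 µV.
code = ⌊(V_in − V_min)/LSB⌋ = ⌊(V_in − V_min) × 2^16 / range⌋
     = ⌊(-0.9830055 − (-1.7)) × 65536 / 3.4⌋ = ⌊0.7169945 × 65536/3.4⌋
     = ⌊13820.280⌋ = 13820.

13820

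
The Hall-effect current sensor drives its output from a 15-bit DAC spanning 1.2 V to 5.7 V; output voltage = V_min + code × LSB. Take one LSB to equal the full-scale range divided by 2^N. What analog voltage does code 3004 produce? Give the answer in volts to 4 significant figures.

Full-scale range = 5.7 V − (1.2 V) = 4.5 V. LSB = 4.5 V / 2^15.
Output = V_min + (3004/32768) × range = 1.2 + 0.0916748 × 4.5 V
      = 1.2 V + 0.412537 V = 1.61254 V.

1.613 V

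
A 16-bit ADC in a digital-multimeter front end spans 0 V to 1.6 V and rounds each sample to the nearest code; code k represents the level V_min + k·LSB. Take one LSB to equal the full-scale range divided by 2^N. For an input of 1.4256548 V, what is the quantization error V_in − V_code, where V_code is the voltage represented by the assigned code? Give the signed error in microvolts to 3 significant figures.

−4.38 µV

Range is 1.6 V. LSB = 1.6 V / 2^16 ≈ 24.41 µV.
(1.4256548 − (0)) / LSB = 1.4256548 × 65536/1.6 = 58394.8206. Nearest integer: k = 58395.
V_code = 0 + (58395/65536) × 1.6 = 1.4256591797 V.
e = 1.4256548 − (1.4256591797) = −4.38 µV.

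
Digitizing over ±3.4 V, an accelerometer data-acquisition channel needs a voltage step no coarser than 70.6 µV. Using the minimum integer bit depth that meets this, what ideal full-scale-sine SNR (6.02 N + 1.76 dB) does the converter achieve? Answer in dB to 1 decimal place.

104.1 dB

The full-scale span is 3.4 − (-3.4) = 6.8 V.
Need 2^N ≥ 6.8 V / 70.6 µV = 96320 → N_min = 17.
6.02(17) + 1.76 = 104.10 dB.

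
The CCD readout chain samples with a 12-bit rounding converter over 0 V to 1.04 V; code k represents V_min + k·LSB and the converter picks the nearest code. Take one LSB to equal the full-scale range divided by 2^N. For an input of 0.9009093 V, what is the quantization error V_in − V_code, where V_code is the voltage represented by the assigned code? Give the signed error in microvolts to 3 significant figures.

+49.9 µV

Span = 1.04 V. LSB = 1.04 V / 2^12 ≈ 253.9 µV.
Position in LSBs: (0.9009093 − (0)) × 4096/1.04 = 3548.1966; rounding gives k = 3548.
V_code = V_min + k × range/2^12 = 0 + 3548 × 1.04/4096 = 0.9008593750 V.
V_in − V_code = 0.9009093 − (0.9008593750) = +49.9 µV.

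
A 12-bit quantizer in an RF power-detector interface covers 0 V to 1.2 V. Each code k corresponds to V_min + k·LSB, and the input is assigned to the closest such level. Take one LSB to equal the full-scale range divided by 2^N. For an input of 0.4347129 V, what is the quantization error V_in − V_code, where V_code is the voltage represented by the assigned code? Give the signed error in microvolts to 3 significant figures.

−52.7 µV

Range is 1.2 V. LSB = 1.2 V / 2^12 ≈ 293.0 µV.
(V_in − V_min)/LSB = (0.4347129 − (0)) × 4096/1.2 = 1483.8200 → nearest code k = 1484.
V_code = 0 + (1484/4096) × 1.2 = 0.4347656250 V.
Error = V_in − V_code = 0.4347129 − (0.4347656250) = −52.7 µV.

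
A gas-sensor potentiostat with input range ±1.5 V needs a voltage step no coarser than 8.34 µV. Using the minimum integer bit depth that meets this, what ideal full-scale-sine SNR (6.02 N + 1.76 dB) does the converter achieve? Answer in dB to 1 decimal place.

Span: 1.5 V − (-1.5 V) = 3 V.
Levels needed ≥ 3/8.34 µV = 359700. 2^19 = 524288 suffices, so N_min = 19.
SNR = 6.02 × 19 + 1.76 = 116.14 dB.

116.1 dB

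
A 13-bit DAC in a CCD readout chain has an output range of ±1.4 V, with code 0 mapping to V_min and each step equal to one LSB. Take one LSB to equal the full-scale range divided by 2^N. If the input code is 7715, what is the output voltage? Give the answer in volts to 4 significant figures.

1.237 V

Range = 1.4 − (-1.4) = 2.8 V. LSB = 2.8 V / 2^13.
V_out = -1.4 + 7715 × (2.8/8192) V
      = -1.4 V + 2.63696 V = 1.23696 V.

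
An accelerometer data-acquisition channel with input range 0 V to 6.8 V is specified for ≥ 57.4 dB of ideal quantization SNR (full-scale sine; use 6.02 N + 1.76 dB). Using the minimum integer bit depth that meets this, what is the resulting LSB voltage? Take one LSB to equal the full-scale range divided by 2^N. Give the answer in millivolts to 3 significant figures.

V_FS = 6.8 V.
6.02 N + 1.76 ≥ 57.4 gives N ≥ 9.243, so the minimum integer is 10.
Step size = 6.8/1024 V = 6.64 mV.

6.64 mV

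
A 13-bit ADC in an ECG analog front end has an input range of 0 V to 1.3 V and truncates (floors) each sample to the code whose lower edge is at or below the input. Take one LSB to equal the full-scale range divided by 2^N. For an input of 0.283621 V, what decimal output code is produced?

1787

Range is 1.3 V. LSB = 1.3 V / 2^13 ≈ 158.7 µV.
code = ⌊(V_in − V_min)/LSB⌋ = ⌊(V_in − V_min) × 2^13 / range⌋
     = ⌊(0.283621 − (0)) × 8192 / 1.3⌋ = ⌊0.283621 × 8192/1.3⌋
     = ⌊1787.249⌋ = 1787.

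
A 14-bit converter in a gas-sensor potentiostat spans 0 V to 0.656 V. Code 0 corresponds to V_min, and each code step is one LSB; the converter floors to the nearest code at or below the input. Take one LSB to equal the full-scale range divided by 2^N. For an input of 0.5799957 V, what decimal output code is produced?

14485

Full-scale range = 0.656 V. LSB = 0.656 V / 2^14 ≈ 40.04 µV.
code = ⌊(V_in − V_min)/LSB⌋ = ⌊(V_in − V_min) × 2^14 / range⌋
     = ⌊(0.5799957 − (0)) × 16384 / 0.656⌋ = ⌊0.5799957 × 16384/0.656⌋
     = ⌊14485.746⌋ = 14485.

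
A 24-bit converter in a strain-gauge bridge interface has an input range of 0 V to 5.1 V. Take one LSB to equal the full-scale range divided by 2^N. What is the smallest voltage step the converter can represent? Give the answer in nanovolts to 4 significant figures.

304.0 nV

Range is 5.1 V.
Number of codes = 2^24 = 16777216.
LSB = 5.1 V / 2^24 = 304.0 nV.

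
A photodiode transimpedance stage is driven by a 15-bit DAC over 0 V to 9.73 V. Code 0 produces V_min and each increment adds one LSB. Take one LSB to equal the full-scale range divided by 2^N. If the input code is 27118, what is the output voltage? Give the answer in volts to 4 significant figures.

V_FS = 9.73 V. LSB = 9.73 V / 2^15.
V_out = 0 + 27118 × (9.73/32768) V
      = 0 + 8.05231 = 8.05231 V.

8.052 V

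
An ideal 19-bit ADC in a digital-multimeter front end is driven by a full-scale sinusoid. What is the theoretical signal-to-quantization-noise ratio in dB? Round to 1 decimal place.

116.1 dB

Ideal quantization SNR: 6.02 × 19 + 1.76 dB = 116.1 dB.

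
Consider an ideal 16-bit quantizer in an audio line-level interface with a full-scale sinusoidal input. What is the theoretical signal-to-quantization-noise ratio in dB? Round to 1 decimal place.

Ideal quantization SNR: 6.02 × 16 + 1.76 dB = 98.1 dB.

98.1 dB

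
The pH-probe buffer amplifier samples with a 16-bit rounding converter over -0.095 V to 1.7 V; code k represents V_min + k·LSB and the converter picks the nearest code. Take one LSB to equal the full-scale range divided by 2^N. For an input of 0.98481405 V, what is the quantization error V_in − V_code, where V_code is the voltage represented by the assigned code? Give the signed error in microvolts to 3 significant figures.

+9.36 µV

Range = 1.7 − (-0.095) = 1.795 V. LSB = 1.795 V / 2^16 ≈ 27.39 µV.
(0.98481405 − (-0.095)) / LSB = 1.07981405 × 65536/1.795 = 39424.3418. Nearest integer: k = 39424.
V_code = V_min + k × range/2^16 = -0.095 + 39424 × 1.795/65536 = 0.98480468750 V.
Error = V_in − V_code = 0.98481405 − (0.98480468750) = +9.36 µV.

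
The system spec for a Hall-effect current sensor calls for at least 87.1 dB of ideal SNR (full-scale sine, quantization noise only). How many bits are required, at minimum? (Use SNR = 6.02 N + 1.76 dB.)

Solving 6.02 N ≥ 87.1 − 1.76: N ≥ 14.176. Round up → N = 15.

15 bits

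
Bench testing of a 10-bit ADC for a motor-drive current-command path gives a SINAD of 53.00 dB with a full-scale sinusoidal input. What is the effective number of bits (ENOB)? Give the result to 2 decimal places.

8.51 bits

(53.00 − 1.76) / 6.02 = 51.24/6.02 = 8.5116 effective bits.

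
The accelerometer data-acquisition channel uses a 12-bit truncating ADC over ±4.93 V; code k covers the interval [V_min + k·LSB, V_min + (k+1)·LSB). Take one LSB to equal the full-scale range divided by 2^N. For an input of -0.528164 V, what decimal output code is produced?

1828

Range = 4.93 − (-4.93) = 9.86 V. LSB = 9.86 V / 2^12 ≈ 2.407 mV.
(V_in − V_min) × 2^12/range = (-0.528164 − (-4.93)) × 4096/9.86 = 1828.592.
Floor → code = 1828.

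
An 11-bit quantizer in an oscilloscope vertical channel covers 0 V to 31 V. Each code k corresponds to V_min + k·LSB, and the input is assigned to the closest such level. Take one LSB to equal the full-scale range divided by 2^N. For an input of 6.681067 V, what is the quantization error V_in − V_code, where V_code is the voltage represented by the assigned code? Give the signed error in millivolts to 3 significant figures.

Range is 31 V. LSB = 31 V / 2^11 ≈ 15.14 mV.
(6.681067 − (0)) / LSB = 6.681067 × 2048/31 = 441.3815. Nearest integer: k = 441.
V_code = 0 + (441/2048) × 31 = 6.675292969 V.
V_in − V_code = 6.681067 − (6.675292969) = +5.77 mV.

+5.77 mV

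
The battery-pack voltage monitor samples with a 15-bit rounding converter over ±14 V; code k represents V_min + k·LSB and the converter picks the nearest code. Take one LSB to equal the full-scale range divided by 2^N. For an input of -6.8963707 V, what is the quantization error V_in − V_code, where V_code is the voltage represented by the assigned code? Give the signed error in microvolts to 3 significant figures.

Full-scale range = 14 V − (-14 V) = 28 V. LSB = 28 V / 2^15 ≈ 0.8545 mV.
(-6.8963707 − (-14)) / LSB = 7.1036293 × 32768/28 = 8313.2759. Nearest integer: k = 8313.
Reconstructed level: -14 + 8313 × 28/32768 V = -6.8966064453 V.
e = -6.8963707 − (-6.8966064453) = +236 µV.

+236 µV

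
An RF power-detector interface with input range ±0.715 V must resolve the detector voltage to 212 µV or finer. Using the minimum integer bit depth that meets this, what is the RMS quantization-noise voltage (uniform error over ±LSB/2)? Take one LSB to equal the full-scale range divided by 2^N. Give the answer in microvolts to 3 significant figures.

Full-scale range = 0.715 V − (-0.715 V) = 1.43 V.
Need 2^N ≥ 1.43 V / 212 µV = 6745 → N_min = 13.
One LSB is 1.43 V / 8192 = 174.56 µV.
RMS noise = LSB/√12 = 50.4 µV.

50.4 µV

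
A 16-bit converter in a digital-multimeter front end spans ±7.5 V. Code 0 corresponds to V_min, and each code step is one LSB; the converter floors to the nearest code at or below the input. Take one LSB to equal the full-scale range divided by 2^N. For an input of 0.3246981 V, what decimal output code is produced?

The full-scale span is 7.5 − (-7.5) = 15 V. LSB = 15 V / 2^16 ≈ 228.9 µV.
(V_in − V_min) × 2^16/range = (0.3246981 − (-7.5)) × 65536/15 = 34186.628.
Floor → code = 34186.

34186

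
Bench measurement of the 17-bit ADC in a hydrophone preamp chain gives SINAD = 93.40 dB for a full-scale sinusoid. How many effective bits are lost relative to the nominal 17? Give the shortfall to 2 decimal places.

Effective bits = (93.40 − 1.76)/6.02 = 15.2226.
17 − 15.2226 = 1.78 bits below nominal.

1.78 bits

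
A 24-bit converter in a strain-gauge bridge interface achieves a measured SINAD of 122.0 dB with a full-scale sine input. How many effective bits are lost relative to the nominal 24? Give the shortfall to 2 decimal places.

4.03 bits

Effective bits = (122.0 − 1.76)/6.02 = 19.9734.
24 − 19.9734 = 4.03 bits below nominal.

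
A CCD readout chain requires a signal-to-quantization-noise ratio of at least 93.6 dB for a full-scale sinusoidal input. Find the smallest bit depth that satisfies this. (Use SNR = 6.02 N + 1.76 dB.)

16 bits

6.02 N + 1.76 ≥ 93.6 gives N ≥ 15.256, so the minimum integer is 16.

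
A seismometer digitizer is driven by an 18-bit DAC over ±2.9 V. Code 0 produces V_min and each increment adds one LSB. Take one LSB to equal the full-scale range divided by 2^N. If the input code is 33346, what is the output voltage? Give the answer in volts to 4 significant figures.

Full-scale range = 2.9 V − (-2.9 V) = 5.8 V. LSB = 5.8 V / 2^18.
V_out = -2.9 + 33346 × (5.8/262144) V
      = -2.9 V + 0.737788 V = -2.16221 V.

-2.162 V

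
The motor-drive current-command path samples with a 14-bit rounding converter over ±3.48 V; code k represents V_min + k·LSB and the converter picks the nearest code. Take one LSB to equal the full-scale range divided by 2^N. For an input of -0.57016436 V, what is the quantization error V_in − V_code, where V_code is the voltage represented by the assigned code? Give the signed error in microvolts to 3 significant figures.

Range = 3.48 − (-3.48) = 6.96 V. LSB = 6.96 V / 2^14 ≈ 424.8 µV.
Position in LSBs: (-0.57016436 − (-3.48)) × 16384/6.96 = 6849.8200; rounding gives k = 6850.
V_code = V_min + k × range/2^14 = -3.48 + 6850 × 6.96/16384 = -0.57008789063 V.
e = -0.57016436 − (-0.57008789063) = −76.5 µV.

−76.5 µV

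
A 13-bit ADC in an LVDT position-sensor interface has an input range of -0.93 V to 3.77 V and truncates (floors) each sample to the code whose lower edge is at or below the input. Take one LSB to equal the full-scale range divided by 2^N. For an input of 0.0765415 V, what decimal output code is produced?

Full-scale range = 3.77 V − (-0.93 V) = 4.7 V. LSB = 4.7 V / 2^13 ≈ 0.5737 mV.
code = ⌊(V_in − V_min)/LSB⌋ = ⌊(V_in − V_min) × 2^13 / range⌋
     = ⌊(0.0765415 − (-0.93)) × 8192 / 4.7⌋ = ⌊1.0065415 × 8192/4.7⌋
     = ⌊1754.380⌋ = 1754.

1754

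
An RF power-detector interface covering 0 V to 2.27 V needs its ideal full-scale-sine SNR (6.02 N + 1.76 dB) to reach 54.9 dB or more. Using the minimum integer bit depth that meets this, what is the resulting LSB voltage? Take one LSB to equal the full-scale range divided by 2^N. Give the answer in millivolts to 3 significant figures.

Span = 2.27 V.
N ≥ (54.9 − 1.76)/6.02 = 8.827 → N_min = 9.
LSB = 2.27 V ÷ 2^9 = 2.27/512 V = 4.43 mV.

4.43 mV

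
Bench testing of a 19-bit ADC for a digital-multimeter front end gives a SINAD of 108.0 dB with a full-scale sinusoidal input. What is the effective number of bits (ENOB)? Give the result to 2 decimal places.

ENOB = (108.0 − 1.76)/6.02 = 17.6478 bits.

17.65 bits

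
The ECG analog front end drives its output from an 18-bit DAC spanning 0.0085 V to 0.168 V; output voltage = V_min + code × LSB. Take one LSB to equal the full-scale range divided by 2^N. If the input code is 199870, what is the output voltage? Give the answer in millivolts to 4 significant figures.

130.1 mV

Span: 0.168 V − (0.0085 V) = 0.1595 V. LSB = 0.1595 V / 2^18.
Output = V_min + (199870/262144) × range = 0.0085 + 0.762444 × 0.1595 V
      = 0.0085 V + 0.121610 V = 0.130110 V.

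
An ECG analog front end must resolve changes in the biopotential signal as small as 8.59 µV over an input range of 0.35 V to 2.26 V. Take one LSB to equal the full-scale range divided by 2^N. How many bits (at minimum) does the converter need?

18 bits

The full-scale span is 2.26 − (0.35) = 1.91 V.
Need 2^N ≥ 1.91 V / 8.59 µV = 222400 → N_min = 18.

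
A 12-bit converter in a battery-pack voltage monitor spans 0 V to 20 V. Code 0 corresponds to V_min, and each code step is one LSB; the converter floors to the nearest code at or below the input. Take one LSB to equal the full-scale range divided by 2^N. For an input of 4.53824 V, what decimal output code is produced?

V_FS = 20 V. LSB = 20 V / 2^12 ≈ 4.883 mV.
(V_in − V_min) × 2^12/range = (4.53824 − (0)) × 4096/20 = 929.432.
Floor → code = 929.

929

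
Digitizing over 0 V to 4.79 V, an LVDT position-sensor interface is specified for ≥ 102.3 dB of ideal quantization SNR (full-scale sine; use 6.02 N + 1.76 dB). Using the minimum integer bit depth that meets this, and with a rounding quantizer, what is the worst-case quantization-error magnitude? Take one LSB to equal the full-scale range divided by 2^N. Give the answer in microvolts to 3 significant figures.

18.3 µV

Range is 4.79 V.
N ≥ (102.3 − 1.76)/6.02 = 16.701 → N_min = 17.
One LSB is 4.79 V / 131072 = 36.545 µV.
|e|_max = LSB/2 = 18.3 µV.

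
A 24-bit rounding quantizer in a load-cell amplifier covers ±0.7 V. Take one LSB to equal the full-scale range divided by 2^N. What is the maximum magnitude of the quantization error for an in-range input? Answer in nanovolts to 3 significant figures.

41.7 nV

Range = 0.7 − (-0.7) = 1.4 V.
LSB = 1.4 V ÷ 2^24 = 1.4/16777216 V = 83.447 nV.
A rounding quantizer has |error| ≤ LSB/2 = 41.7 nV.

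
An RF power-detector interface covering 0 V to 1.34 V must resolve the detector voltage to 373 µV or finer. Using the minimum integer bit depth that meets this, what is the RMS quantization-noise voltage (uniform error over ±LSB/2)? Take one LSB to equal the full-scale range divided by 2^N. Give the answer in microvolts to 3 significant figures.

Range is 1.34 V.
1.34 V / 373 µV = 3592. Since 2^11 = 2048 and 2^12 = 4096, N = 12.
LSB = 1.34 V / 2^12 = 327.15 µV.
V_rms = LSB/√12 = 94.4 µV.

94.4 µV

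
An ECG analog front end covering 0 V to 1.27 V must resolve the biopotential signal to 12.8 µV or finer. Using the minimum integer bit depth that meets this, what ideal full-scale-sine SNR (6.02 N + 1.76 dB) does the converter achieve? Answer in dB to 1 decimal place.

V_FS = 1.27 V.
Need 2^N ≥ 1.27 V / 12.8 µV = 99220 → N_min = 17.
6.02(17) + 1.76 = 104.10 dB.

104.1 dB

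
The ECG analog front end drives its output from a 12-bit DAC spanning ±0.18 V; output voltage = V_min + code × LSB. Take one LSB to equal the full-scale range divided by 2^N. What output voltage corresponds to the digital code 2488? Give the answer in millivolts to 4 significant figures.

38.67 mV

Full-scale range = 0.18 V − (-0.18 V) = 0.36 V. LSB = 0.36 V / 2^12.
V_out = V_min + code × LSB = -0.18 V + 2488 × 0.36 V / 4096
      = -0.18 V + 0.218672 V = 0.0386719 V.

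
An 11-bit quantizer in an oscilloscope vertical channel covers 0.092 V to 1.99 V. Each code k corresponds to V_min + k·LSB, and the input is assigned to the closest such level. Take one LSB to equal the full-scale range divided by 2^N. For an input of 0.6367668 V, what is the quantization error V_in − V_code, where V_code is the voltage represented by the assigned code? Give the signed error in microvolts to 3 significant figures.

−167 µV

Span: 1.99 V − (0.092 V) = 1.898 V. LSB = 1.898 V / 2^11 ≈ 0.9268 mV.
(0.6367668 − (0.092)) / LSB = 0.5447668 × 2048/1.898 = 587.8200. Nearest integer: k = 588.
Reconstructed level: 0.092 + 588 × 1.898/2048 V = 0.6369335938 V.
V_in − V_code = 0.6367668 − (0.6369335938) = −167 µV.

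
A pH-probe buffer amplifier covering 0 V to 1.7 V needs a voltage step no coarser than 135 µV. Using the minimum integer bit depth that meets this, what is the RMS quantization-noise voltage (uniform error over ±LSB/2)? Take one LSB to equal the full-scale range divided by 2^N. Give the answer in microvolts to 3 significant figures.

30.0 µV

Span = 1.7 V.
Need 2^N ≥ 1.7 V / 135 µV = 12590 → N_min = 14.
LSB = 1.7 V ÷ 2^14 = 1.7/16384 V = 103.76 µV.
σ_q = LSB/√12 = 103.76 µV/3.4641 = 30.0 µV.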